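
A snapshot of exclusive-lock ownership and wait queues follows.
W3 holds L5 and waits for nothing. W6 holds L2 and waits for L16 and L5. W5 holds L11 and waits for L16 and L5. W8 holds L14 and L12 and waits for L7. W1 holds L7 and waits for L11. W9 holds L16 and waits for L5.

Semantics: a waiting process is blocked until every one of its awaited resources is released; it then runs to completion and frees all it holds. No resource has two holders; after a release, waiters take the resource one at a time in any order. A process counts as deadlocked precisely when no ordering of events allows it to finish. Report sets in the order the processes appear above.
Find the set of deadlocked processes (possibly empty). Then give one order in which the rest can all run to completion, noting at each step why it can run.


The deadlocked set is empty.
Key observation: every chain of waits terminates; starting from the processes that wait on nothing, all the rest unlock in turn.
The rest can finish in the order W3, W9, W5, W1, W8, W6.
Step-by-step check:
  W3 waits on nothing -> runs at once and releases L5
  W9: everything it awaited (L5) is free; runs, freeing L16
  W5: everything it awaited (L16 and L5) is free; runs, freeing L11
  W1: everything it awaited (L11) is free; runs, freeing L7
  W8: everything it awaited (L7) is free; runs, freeing L14 and L12
  W6: everything it awaited (L16 and L5) is free; runs, freeing L2


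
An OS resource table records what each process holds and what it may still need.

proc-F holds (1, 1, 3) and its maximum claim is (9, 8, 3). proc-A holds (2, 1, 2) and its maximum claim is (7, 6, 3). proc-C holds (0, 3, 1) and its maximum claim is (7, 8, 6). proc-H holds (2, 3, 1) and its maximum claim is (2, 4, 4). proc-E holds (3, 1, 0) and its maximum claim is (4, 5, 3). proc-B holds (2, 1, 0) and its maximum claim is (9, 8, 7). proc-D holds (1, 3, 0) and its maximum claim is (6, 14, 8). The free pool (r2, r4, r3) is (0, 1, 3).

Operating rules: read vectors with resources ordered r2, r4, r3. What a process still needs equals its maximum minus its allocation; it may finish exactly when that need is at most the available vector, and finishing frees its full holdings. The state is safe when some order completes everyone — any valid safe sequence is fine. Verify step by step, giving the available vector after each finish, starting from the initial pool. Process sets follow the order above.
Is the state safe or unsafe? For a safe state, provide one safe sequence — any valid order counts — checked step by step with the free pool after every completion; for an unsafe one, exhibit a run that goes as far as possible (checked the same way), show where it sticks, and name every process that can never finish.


The state is SAFE; one workable sequence: proc-H, proc-E, proc-A, proc-C, proc-B, proc-F, proc-D.
Key observation: proc-H marks the first exact bind of the order: its need (0, 1, 3) fits the free (0, 1, 3) with zero slack on a requested resource.
Step-by-step check:
  pool = (0, 1, 3)
  proc-H needs (0, 1, 3) <= (0, 1, 3) -> finishes; pool += (2, 3, 1) = (2, 4, 4)
  proc-E needs (1, 4, 3) <= (2, 4, 4) -> finishes; pool += (3, 1, 0) = (5, 5, 4)
  proc-A needs (5, 5, 1) <= (5, 5, 4) -> finishes; pool += (2, 1, 2) = (7, 6, 6)
  proc-C needs (7, 5, 5) <= (7, 6, 6) -> finishes; pool += (0, 3, 1) = (7, 9, 7)
  proc-B needs (7, 7, 7) <= (7, 9, 7) -> finishes; pool += (2, 1, 0) = (9, 10, 7)
  proc-F needs (8, 7, 0) <= (9, 10, 7) -> finishes; pool += (1, 1, 3) = (10, 11, 10)
  proc-D needs (5, 11, 8) <= (10, 11, 10) -> finishes; pool += (1, 3, 0) = (11, 14, 10)


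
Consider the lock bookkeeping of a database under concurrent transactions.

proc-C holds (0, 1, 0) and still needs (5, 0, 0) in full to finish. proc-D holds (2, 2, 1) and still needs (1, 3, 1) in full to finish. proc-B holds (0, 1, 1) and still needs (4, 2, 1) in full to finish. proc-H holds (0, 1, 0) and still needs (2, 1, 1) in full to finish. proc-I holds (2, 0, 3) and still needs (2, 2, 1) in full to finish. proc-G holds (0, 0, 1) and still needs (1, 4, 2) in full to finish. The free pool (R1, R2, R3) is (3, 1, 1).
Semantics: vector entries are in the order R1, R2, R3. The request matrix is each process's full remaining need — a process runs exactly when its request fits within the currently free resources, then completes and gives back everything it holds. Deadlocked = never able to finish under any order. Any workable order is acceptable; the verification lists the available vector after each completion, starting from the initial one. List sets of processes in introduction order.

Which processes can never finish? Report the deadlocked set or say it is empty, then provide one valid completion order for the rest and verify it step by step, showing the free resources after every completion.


No process is deadlocked.
Key observation: starting with proc-H, each completion frees enough for the next — no one is permanently blocked.
One completion order for the rest: proc-H, proc-I, proc-C, proc-B, proc-D, proc-G. Step-by-step check:
  pool = (3, 1, 1)
  run proc-H (needs (2, 1, 1), free (3, 1, 1)); after release of (0, 1, 0) the pool is (3, 2, 1)
  run proc-I (needs (2, 2, 1), free (3, 2, 1)); after release of (2, 0, 3) the pool is (5, 2, 4)
  run proc-C (needs (5, 0, 0), free (5, 2, 4)); after release of (0, 1, 0) the pool is (5, 3, 4)
  run proc-B (needs (4, 2, 1), free (5, 3, 4)); after release of (0, 1, 1) the pool is (5, 4, 5)
  run proc-D (needs (1, 3, 1), free (5, 4, 5)); after release of (2, 2, 1) the pool is (7, 6, 6)
  run proc-G (needs (1, 4, 2), free (7, 6, 6)); after release of (0, 0, 1) the pool is (7, 6, 7)


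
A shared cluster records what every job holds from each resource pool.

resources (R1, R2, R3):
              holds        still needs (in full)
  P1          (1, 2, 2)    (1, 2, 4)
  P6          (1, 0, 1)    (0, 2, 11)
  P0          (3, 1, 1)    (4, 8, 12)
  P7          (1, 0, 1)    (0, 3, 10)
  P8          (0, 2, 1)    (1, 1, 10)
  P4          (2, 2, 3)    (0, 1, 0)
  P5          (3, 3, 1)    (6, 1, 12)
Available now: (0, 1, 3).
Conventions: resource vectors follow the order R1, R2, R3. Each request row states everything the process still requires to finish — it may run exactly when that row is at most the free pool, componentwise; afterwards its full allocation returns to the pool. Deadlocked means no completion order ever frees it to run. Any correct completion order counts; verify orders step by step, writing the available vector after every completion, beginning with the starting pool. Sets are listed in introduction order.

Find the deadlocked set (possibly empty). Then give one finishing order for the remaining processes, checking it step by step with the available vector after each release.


Deadlocked: P6, P0, P7, P8 and P5.
Key observation: the pool after P4, P1 is (3, 5, 8); every surviving request exceeds it in R3, so progress ends there.
The rest can finish in the order P4, P1. Step-by-step check:
  pool = (0, 1, 3)
  P4 needs (0, 1, 0) <= (0, 1, 3) -> finishes; pool += (2, 2, 3) = (2, 3, 6)
  P1 needs (1, 2, 4) <= (2, 3, 6) -> finishes; pool += (1, 2, 2) = (3, 5, 8)
The stuck group stays short no matter what:
  P6 cannot run: need (0, 2, 11) vs free (3, 5, 8) (insufficient R3)
  P0 cannot run: need (4, 8, 12) vs free (3, 5, 8) (insufficient R1, R2 and R3)
  P7 cannot run: need (0, 3, 10) vs free (3, 5, 8) (insufficient R3)
  P8 cannot run: need (1, 1, 10) vs free (3, 5, 8) (insufficient R3)
  P5 cannot run: need (6, 1, 12) vs free (3, 5, 8) (insufficient R1 and R3)


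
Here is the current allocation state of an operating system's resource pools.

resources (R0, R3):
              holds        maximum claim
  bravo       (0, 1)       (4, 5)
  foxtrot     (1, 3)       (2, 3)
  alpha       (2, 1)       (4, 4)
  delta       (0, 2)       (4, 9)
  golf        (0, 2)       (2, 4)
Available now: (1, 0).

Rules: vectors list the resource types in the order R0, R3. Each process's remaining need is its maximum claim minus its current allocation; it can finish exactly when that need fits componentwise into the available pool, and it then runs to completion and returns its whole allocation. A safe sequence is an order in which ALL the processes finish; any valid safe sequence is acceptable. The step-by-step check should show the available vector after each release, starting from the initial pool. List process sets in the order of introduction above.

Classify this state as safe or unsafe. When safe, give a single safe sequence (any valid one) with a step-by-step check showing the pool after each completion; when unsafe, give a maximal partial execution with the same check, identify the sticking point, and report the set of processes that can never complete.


SAFE, for example via the order foxtrot, alpha, bravo, golf, delta.
Key observation: foxtrot is the earliest step where a requested resource binds exactly: need (1, 0), pool (1, 0) at its turn.
Walking it through:
  pool = (1, 0)
  run foxtrot (needs (1, 0), free (1, 0)); after release of (1, 3) the pool is (2, 3)
  run alpha (needs (2, 3), free (2, 3)); after release of (2, 1) the pool is (4, 4)
  run bravo (needs (4, 4), free (4, 4)); after release of (0, 1) the pool is (4, 5)
  run golf (needs (2, 2), free (4, 5)); after release of (0, 2) the pool is (4, 7)
  run delta (needs (4, 7), free (4, 7)); after release of (0, 2) the pool is (4, 9)


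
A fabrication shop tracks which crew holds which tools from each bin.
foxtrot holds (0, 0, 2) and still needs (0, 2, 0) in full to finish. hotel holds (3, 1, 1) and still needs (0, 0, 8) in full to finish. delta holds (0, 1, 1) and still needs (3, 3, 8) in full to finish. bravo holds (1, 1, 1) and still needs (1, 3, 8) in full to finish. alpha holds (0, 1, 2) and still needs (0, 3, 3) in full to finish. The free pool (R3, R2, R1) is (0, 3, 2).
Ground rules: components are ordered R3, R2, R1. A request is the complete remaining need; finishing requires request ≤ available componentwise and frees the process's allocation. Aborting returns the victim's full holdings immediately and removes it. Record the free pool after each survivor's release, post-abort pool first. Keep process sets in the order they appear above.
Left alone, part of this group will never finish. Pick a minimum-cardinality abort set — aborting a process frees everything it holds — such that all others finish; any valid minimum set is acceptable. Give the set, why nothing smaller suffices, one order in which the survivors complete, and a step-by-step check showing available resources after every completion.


Abort delta and bravo.
Key observation: no ordering could ever have run hotel before the abort of delta and bravo; with (1, 2, 2) back in the pool it fits at step 3.
Minimality, checking each single-abort alternative: foxtrot alone leaves hotel blocked (short on R1); hotel alone leaves delta blocked (short on R1); delta alone leaves hotel blocked (short on R1); bravo alone leaves hotel blocked (short on R1); alpha alone leaves hotel blocked (short on R1).
One survivor order: foxtrot, alpha, hotel. Verifying each step (post-abort pool first):
  pool = (1, 5, 4)
  foxtrot: need (0, 2, 0) fits (1, 5, 4); releases (0, 0, 2), pool now (1, 5, 6)
  alpha: need (0, 3, 3) fits (1, 5, 6); releases (0, 1, 2), pool now (1, 6, 8)
  hotel: need (0, 0, 8) fits (1, 6, 8); releases (3, 1, 1), pool now (4, 7, 9)


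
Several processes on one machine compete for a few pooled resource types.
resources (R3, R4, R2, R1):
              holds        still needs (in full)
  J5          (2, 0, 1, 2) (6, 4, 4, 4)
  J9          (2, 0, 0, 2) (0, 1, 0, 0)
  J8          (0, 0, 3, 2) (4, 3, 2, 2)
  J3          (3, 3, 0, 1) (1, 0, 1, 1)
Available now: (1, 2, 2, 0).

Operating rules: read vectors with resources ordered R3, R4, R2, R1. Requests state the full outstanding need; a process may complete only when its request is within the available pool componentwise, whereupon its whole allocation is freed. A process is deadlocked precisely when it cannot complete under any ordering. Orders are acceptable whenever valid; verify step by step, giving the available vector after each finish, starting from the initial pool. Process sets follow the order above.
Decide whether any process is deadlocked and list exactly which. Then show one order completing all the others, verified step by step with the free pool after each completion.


The deadlocked set is empty.
Key observation: J9 can run right away; the returned allocation unlocks the remaining processes in turn.
The rest can finish in the order J9, J3, J8, J5. Step-by-step check:
  pool = (1, 2, 2, 0)
  run J9 (needs (0, 1, 0, 0), free (1, 2, 2, 0)); after release of (2, 0, 0, 2) the pool is (3, 2, 2, 2)
  run J3 (needs (1, 0, 1, 1), free (3, 2, 2, 2)); after release of (3, 3, 0, 1) the pool is (6, 5, 2, 3)
  run J8 (needs (4, 3, 2, 2), free (6, 5, 2, 3)); after release of (0, 0, 3, 2) the pool is (6, 5, 5, 5)
  run J5 (needs (6, 4, 4, 4), free (6, 5, 5, 5)); after release of (2, 0, 1, 2) the pool is (8, 5, 6, 7)


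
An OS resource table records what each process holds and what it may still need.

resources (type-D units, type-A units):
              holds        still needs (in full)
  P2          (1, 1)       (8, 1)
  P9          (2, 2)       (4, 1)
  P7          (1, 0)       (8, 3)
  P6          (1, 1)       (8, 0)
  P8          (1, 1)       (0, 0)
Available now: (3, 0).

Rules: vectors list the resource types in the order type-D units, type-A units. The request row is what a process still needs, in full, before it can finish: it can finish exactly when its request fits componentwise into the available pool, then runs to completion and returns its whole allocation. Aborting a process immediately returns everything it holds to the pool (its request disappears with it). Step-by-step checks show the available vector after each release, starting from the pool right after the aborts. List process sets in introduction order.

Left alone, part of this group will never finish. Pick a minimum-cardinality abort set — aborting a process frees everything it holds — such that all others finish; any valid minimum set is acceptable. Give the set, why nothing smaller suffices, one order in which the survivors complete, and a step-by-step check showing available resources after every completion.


Abort P2 and P7.
Key observation: the deadlocked P6 becomes finishable only because P2 and P7 released (2, 1); it completes at step 3 below.
No one abort is enough; case by case: P2 alone leaves P7 blocked (short on type-D units); P9 alone leaves P2 blocked (short on type-D units); P7 alone leaves P2 blocked (short on type-D units); P6 alone leaves P2 blocked (short on type-D units); P8 alone leaves P2 blocked (short on type-D units).
The survivors complete as P8, P9, P6. Step-by-step check (starting from the post-abort pool):
  pool = (5, 1)
  run P8 (needs (0, 0), free (5, 1)); after release of (1, 1) the pool is (6, 2)
  run P9 (needs (4, 1), free (6, 2)); after release of (2, 2) the pool is (8, 4)
  run P6 (needs (8, 0), free (8, 4)); after release of (1, 1) the pool is (9, 5)


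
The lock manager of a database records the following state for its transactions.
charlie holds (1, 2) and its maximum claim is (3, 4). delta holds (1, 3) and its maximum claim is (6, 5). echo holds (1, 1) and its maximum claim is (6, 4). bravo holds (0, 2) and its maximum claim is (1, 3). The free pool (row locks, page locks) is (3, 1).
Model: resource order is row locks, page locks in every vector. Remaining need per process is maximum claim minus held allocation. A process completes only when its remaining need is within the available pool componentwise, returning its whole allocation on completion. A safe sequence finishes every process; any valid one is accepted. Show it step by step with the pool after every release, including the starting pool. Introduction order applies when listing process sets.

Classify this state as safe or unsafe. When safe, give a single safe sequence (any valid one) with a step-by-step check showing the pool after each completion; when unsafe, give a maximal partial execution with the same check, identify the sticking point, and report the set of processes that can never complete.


UNSAFE.
Key observation: once bravo, charlie finish, the pool peaks at (4, 5) — and every remaining process still needs more row locks than that.
Going as far as possible: bravo, charlie; after that, nothing fits. Step-by-step check:
  pool = (3, 1)
  bravo: need (1, 1) fits (3, 1); releases (0, 2), pool now (3, 3)
  charlie: need (2, 2) fits (3, 3); releases (1, 2), pool now (4, 5)
  blocked: delta wants (5, 2), pool (4, 5) — not enough row locks
  blocked: echo wants (5, 3), pool (4, 5) — not enough row locks
Processes that can never finish: delta and echo.


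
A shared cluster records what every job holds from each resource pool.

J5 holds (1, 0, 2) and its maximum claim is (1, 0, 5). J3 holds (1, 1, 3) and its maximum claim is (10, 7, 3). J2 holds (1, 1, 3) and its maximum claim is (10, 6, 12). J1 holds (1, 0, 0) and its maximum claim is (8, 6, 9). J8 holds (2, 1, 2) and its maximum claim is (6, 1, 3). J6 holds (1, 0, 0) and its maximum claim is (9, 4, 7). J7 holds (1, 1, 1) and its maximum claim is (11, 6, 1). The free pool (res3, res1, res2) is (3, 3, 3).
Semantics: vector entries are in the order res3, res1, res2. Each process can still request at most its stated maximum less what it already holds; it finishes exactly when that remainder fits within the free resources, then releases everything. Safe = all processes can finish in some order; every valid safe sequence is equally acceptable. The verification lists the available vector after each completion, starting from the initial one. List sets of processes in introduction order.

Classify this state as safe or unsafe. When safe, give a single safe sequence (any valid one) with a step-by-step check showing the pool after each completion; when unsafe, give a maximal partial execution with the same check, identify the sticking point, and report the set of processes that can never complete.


UNSAFE.
Key observation: the pool after J5, J8 is (6, 4, 7); every surviving request exceeds it in res3, so progress ends there.
Going as far as possible: J5, J8; after that, nothing fits. Walking it through:
  pool = (3, 3, 3)
  run J5 (needs (0, 0, 3), free (3, 3, 3)); after release of (1, 0, 2) the pool is (4, 3, 5)
  run J8 (needs (4, 0, 1), free (4, 3, 5)); after release of (2, 1, 2) the pool is (6, 4, 7)
  blocked: J3 wants (9, 6, 0), pool (6, 4, 7) — not enough res3 and res1
  blocked: J2 wants (9, 5, 9), pool (6, 4, 7) — not enough res3, res1 and res2
  blocked: J1 wants (7, 6, 9), pool (6, 4, 7) — not enough res3, res1 and res2
  blocked: J6 wants (8, 4, 7), pool (6, 4, 7) — not enough res3
  blocked: J7 wants (10, 5, 0), pool (6, 4, 7) — not enough res3 and res1
Permanently blocked: J3, J2, J1, J6 and J7.


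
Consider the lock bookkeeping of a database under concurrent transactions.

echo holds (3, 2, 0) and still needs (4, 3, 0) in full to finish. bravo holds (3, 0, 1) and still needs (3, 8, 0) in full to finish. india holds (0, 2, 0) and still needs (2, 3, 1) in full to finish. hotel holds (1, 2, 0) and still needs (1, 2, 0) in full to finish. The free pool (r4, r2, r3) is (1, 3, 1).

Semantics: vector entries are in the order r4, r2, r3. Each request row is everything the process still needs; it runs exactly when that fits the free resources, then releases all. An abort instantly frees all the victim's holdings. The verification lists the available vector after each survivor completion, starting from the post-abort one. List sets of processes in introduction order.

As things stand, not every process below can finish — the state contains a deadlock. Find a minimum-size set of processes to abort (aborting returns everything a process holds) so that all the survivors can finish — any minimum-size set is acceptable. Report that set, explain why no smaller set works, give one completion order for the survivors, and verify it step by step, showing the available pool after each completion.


Minimum abort set: bravo.
Key observation: echo was stuck for good until bravo gave back (3, 0, 1); in the order shown it finishes at step 2.
Minimality: the empty abort set fails — the state is deadlocked as it stands.
The survivors complete as india, echo, hotel. Verifying each step (starting from the post-abort pool):
  pool = (4, 3, 2)
  run india (needs (2, 3, 1), free (4, 3, 2)); after release of (0, 2, 0) the pool is (4, 5, 2)
  run echo (needs (4, 3, 0), free (4, 5, 2)); after release of (3, 2, 0) the pool is (7, 7, 2)
  run hotel (needs (1, 2, 0), free (7, 7, 2)); after release of (1, 2, 0) the pool is (8, 9, 2)


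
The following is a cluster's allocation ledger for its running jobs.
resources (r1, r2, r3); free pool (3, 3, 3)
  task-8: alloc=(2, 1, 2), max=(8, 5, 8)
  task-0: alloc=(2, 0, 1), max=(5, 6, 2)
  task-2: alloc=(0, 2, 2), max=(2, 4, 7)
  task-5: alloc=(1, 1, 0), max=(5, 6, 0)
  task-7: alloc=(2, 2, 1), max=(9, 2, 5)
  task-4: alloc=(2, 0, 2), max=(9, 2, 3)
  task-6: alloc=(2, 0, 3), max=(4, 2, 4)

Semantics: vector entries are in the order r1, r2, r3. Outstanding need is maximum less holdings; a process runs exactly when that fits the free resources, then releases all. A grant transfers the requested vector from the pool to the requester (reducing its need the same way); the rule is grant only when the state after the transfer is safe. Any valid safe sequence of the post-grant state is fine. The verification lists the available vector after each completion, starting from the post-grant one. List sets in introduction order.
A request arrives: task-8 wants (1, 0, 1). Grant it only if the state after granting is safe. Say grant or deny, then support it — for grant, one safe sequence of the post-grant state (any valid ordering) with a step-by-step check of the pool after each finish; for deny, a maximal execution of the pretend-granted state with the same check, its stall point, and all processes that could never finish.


GRANT: granting preserves safety; a valid post-grant sequence is task-6, task-2, task-5, task-0, task-8, task-4, task-7.
Key observation: post-grant, (2, 3, 2) remains, and an order beginning with task-6 completes everyone.
Step-by-step check of the post-grant state:
  pool = (2, 3, 2)
  run task-6 (needs (2, 2, 1), free (2, 3, 2)); after release of (2, 0, 3) the pool is (4, 3, 5)
  run task-2 (needs (2, 2, 5), free (4, 3, 5)); after release of (0, 2, 2) the pool is (4, 5, 7)
  run task-5 (needs (4, 5, 0), free (4, 5, 7)); after release of (1, 1, 0) the pool is (5, 6, 7)
  run task-0 (needs (3, 6, 1), free (5, 6, 7)); after release of (2, 0, 1) the pool is (7, 6, 8)
  run task-8 (needs (5, 4, 5), free (7, 6, 8)); after release of (3, 1, 3) the pool is (10, 7, 11)
  run task-4 (needs (7, 2, 1), free (10, 7, 11)); after release of (2, 0, 2) the pool is (12, 7, 13)
  run task-7 (needs (7, 0, 4), free (12, 7, 13)); after release of (2, 2, 1) the pool is (14, 9, 14)


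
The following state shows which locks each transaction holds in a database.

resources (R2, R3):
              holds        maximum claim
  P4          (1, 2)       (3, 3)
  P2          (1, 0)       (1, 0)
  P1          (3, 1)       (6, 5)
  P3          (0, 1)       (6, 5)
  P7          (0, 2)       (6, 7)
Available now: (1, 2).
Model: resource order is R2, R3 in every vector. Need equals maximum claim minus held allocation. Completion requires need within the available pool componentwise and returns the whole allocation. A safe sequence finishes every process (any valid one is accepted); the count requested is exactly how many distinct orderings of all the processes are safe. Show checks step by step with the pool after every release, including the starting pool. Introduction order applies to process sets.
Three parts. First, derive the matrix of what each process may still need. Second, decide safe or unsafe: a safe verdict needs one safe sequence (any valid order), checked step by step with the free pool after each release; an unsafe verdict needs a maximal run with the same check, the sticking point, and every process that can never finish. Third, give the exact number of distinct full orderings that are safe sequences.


(1) Remaining need (order R2, R3):
  P4: (2, 1)
  P2: (0, 0)
  P1: (3, 4)
  P3: (6, 4)
  P7: (6, 5)
(2) SAFE, for example via the order P2, P4, P1, P3, P7.
Key observation: P4 marks the first exact bind of the order: its need (2, 1) fits the free (2, 2) with zero slack on a requested resource.
Walking it through:
  pool = (1, 2)
  P2 needs (0, 0) <= (1, 2) -> finishes; pool += (1, 0) = (2, 2)
  P4 needs (2, 1) <= (2, 2) -> finishes; pool += (1, 2) = (3, 4)
  P1 needs (3, 4) <= (3, 4) -> finishes; pool += (3, 1) = (6, 5)
  P3 needs (6, 4) <= (6, 5) -> finishes; pool += (0, 1) = (6, 6)
  P7 needs (6, 5) <= (6, 6) -> finishes; pool += (0, 2) = (6, 8)
(3) The exact count: 2 of the possible complete orderings are safe sequences.


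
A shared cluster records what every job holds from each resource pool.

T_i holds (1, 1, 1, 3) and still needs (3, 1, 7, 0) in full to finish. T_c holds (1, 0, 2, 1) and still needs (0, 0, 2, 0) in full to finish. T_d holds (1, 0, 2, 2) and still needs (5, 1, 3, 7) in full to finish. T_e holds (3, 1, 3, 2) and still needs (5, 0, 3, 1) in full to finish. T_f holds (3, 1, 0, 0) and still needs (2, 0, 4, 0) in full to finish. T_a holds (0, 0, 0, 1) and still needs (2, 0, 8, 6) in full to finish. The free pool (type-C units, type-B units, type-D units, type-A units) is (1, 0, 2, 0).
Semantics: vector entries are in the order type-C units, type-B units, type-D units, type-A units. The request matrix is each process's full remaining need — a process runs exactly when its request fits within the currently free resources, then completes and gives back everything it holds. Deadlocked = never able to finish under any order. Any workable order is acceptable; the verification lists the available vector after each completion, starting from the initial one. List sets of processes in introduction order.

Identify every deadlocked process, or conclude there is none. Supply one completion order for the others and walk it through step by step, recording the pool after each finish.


No process is deadlocked.
Key observation: the pool covers T_c at once, and every later process fits after earlier releases.
A valid finishing order for the others: T_c, T_f, T_e, T_i, T_a, T_d. Verifying each step:
  pool = (1, 0, 2, 0)
  T_c needs (0, 0, 2, 0) <= (1, 0, 2, 0) -> finishes; pool += (1, 0, 2, 1) = (2, 0, 4, 1)
  T_f needs (2, 0, 4, 0) <= (2, 0, 4, 1) -> finishes; pool += (3, 1, 0, 0) = (5, 1, 4, 1)
  T_e needs (5, 0, 3, 1) <= (5, 1, 4, 1) -> finishes; pool += (3, 1, 3, 2) = (8, 2, 7, 3)
  T_i needs (3, 1, 7, 0) <= (8, 2, 7, 3) -> finishes; pool += (1, 1, 1, 3) = (9, 3, 8, 6)
  T_a needs (2, 0, 8, 6) <= (9, 3, 8, 6) -> finishes; pool += (0, 0, 0, 1) = (9, 3, 8, 7)
  T_d needs (5, 1, 3, 7) <= (9, 3, 8, 7) -> finishes; pool += (1, 0, 2, 2) = (10, 3, 10, 9)


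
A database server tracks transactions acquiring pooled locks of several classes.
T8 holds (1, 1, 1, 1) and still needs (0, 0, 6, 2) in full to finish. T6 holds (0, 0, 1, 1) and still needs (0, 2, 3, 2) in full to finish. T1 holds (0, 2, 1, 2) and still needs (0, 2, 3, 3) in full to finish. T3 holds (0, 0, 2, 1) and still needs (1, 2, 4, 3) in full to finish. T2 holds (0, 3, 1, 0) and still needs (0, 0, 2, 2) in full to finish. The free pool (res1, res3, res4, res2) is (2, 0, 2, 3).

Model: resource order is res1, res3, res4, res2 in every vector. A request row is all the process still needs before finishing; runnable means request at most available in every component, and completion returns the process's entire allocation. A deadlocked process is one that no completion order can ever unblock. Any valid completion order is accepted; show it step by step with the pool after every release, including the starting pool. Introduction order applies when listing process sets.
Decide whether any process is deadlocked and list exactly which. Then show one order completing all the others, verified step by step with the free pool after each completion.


The deadlocked set is empty.
Key observation: T2 can run right away; the returned allocation unlocks the remaining processes in turn.
The rest can finish in the order T2, T6, T3, T1, T8. Check, step by step:
  pool = (2, 0, 2, 3)
  T2 needs (0, 0, 2, 2) <= (2, 0, 2, 3) -> finishes; pool += (0, 3, 1, 0) = (2, 3, 3, 3)
  T6 needs (0, 2, 3, 2) <= (2, 3, 3, 3) -> finishes; pool += (0, 0, 1, 1) = (2, 3, 4, 4)
  T3 needs (1, 2, 4, 3) <= (2, 3, 4, 4) -> finishes; pool += (0, 0, 2, 1) = (2, 3, 6, 5)
  T1 needs (0, 2, 3, 3) <= (2, 3, 6, 5) -> finishes; pool += (0, 2, 1, 2) = (2, 5, 7, 7)
  T8 needs (0, 0, 6, 2) <= (2, 5, 7, 7) -> finishes; pool += (1, 1, 1, 1) = (3, 6, 8, 8)


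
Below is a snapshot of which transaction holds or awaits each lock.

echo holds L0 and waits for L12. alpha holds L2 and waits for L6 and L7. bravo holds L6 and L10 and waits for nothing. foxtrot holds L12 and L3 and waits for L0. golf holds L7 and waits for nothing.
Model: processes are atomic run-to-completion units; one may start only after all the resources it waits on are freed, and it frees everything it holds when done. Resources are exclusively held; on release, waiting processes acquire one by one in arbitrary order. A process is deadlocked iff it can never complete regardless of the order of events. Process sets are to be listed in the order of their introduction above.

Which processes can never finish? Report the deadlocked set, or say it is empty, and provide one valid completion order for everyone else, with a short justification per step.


Deadlocked: echo and foxtrot.
Key observation: nobody on the ring echo -> foxtrot -> echo can start until another member finishes, which never happens; no other process is dragged down with it.
One completion order for the rest: bravo, golf, alpha.
Walking it through:
  bravo: no waits; runs immediately, freeing L6 and L10
  golf: no waits; runs immediately, freeing L7
  alpha waits on L6 and L7 — all released -> runs and releases L2


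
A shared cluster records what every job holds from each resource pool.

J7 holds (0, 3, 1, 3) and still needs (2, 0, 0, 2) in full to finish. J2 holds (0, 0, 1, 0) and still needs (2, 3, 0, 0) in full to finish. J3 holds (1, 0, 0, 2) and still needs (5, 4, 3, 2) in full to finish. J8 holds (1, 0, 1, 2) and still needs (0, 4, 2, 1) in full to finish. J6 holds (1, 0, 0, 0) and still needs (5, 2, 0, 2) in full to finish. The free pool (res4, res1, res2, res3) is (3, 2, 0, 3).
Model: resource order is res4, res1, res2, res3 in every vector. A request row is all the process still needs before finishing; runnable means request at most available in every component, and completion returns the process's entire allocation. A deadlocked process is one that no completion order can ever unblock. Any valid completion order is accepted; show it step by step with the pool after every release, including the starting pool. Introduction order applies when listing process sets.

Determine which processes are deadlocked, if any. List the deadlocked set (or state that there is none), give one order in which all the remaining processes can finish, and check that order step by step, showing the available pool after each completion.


Deadlocked: J3 and J6.
Key observation: the wall is res4: completing J7, J2, J8 brings the pool only to (4, 5, 3, 8), and all the rest need more.
A valid finishing order for the others: J7, J2, J8. Check, step by step:
  pool = (3, 2, 0, 3)
  J7: need (2, 0, 0, 2) fits (3, 2, 0, 3); releases (0, 3, 1, 3), pool now (3, 5, 1, 6)
  J2: need (2, 3, 0, 0) fits (3, 5, 1, 6); releases (0, 0, 1, 0), pool now (3, 5, 2, 6)
  J8: need (0, 4, 2, 1) fits (3, 5, 2, 6); releases (1, 0, 1, 2), pool now (4, 5, 3, 8)
The stuck group stays short no matter what:
  J3 still needs (5, 4, 3, 2) but only (4, 5, 3, 8) is free — short on res4
  J6 still needs (5, 2, 0, 2) but only (4, 5, 3, 8) is free — short on res4


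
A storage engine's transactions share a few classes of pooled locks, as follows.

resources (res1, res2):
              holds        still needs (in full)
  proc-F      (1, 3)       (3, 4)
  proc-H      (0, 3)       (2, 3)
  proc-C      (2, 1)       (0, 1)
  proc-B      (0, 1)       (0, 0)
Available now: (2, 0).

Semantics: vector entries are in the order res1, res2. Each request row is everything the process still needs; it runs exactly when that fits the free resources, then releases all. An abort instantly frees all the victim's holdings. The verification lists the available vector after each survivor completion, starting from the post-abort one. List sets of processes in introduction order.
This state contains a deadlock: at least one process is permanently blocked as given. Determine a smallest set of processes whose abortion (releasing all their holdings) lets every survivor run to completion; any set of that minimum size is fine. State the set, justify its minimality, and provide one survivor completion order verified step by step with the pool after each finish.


Minimum abort set: proc-H.
Key observation: aborting proc-H returns (0, 3), and proc-F — hopeless before — runs at step 3 with the returned capacity in the pool.
No smaller set exists: with zero aborts the deadlock remains.
The survivors complete as proc-B, proc-C, proc-F. Verifying each step (starting from the post-abort pool):
  pool = (2, 3)
  proc-B needs (0, 0) <= (2, 3) -> finishes; pool += (0, 1) = (2, 4)
  proc-C needs (0, 1) <= (2, 4) -> finishes; pool += (2, 1) = (4, 5)
  proc-F needs (3, 4) <= (4, 5) -> finishes; pool += (1, 3) = (5, 8)


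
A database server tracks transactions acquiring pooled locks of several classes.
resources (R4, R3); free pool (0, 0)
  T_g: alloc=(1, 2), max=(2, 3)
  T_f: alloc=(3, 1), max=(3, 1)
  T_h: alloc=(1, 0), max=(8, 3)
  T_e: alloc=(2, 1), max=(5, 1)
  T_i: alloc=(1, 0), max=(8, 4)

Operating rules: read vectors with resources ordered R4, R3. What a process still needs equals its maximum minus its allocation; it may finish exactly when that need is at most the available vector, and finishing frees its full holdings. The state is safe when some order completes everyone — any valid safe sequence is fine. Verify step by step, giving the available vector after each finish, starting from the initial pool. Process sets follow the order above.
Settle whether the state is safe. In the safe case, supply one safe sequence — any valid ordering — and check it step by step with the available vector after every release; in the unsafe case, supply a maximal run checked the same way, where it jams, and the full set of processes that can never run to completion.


The state is UNSAFE.
Key observation: T_f, T_g, T_e can finish, but then (6, 4) is all there is, and the blocked group's R4 demands exceed it.
The run T_f, T_g, T_e cannot be extended any further. Check, step by step:
  pool = (0, 0)
  T_f needs (0, 0) <= (0, 0) -> finishes; pool += (3, 1) = (3, 1)
  T_g needs (1, 1) <= (3, 1) -> finishes; pool += (1, 2) = (4, 3)
  T_e needs (3, 0) <= (4, 3) -> finishes; pool += (2, 1) = (6, 4)
  blocked: T_h wants (7, 3), pool (6, 4) — not enough R4
  blocked: T_i wants (7, 4), pool (6, 4) — not enough R4
Never able to finish: T_h and T_i.


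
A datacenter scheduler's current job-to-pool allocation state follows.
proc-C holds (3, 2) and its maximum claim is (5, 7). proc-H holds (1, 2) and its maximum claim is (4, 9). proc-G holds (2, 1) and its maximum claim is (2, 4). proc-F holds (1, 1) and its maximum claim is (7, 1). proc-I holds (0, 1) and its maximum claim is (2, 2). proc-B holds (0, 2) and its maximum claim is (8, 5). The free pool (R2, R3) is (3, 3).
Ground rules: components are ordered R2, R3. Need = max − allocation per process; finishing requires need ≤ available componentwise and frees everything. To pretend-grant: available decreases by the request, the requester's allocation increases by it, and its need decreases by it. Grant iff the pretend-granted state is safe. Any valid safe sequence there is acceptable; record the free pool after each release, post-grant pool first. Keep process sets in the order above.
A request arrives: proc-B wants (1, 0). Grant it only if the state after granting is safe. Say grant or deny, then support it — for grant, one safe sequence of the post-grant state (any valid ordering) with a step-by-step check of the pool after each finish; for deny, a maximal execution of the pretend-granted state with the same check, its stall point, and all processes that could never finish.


GRANT — the state after the grant stays safe, e.g. via proc-I, proc-G, proc-C, proc-B, proc-H, proc-F.
Key observation: even at the reduced pool (2, 3), proc-I fits immediately, so safety survives the grant.
Check on the post-grant state, step by step:
  pool = (2, 3)
  proc-I: need (2, 1) fits (2, 3); releases (0, 1), pool now (2, 4)
  proc-G: need (0, 3) fits (2, 4); releases (2, 1), pool now (4, 5)
  proc-C: need (2, 5) fits (4, 5); releases (3, 2), pool now (7, 7)
  proc-B: need (7, 3) fits (7, 7); releases (1, 2), pool now (8, 9)
  proc-H: need (3, 7) fits (8, 9); releases (1, 2), pool now (9, 11)
  proc-F: need (6, 0) fits (9, 11); releases (1, 1), pool now (10, 12)


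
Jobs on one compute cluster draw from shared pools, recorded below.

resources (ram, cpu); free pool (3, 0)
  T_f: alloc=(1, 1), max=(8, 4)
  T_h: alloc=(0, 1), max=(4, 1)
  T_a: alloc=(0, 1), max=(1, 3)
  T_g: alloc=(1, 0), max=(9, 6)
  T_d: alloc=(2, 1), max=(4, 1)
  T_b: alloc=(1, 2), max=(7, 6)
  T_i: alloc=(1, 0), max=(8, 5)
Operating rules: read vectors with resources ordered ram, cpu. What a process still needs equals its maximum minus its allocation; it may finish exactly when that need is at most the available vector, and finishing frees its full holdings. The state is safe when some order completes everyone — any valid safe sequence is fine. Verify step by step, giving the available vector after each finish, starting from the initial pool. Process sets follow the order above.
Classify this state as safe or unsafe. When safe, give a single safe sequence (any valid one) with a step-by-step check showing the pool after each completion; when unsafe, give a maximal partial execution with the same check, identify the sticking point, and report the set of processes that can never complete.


UNSAFE — no complete ordering exists.
Key observation: ram is the bottleneck — with T_d, T_h, T_a done the pool holds (5, 3), short of every remaining need.
The run T_d, T_h, T_a cannot be extended any further. Verifying each step:
  pool = (3, 0)
  run T_d (needs (2, 0), free (3, 0)); after release of (2, 1) the pool is (5, 1)
  run T_h (needs (4, 0), free (5, 1)); after release of (0, 1) the pool is (5, 2)
  run T_a (needs (1, 2), free (5, 2)); after release of (0, 1) the pool is (5, 3)
  T_f cannot run: need (7, 3) vs free (5, 3) (insufficient ram)
  T_g cannot run: need (8, 6) vs free (5, 3) (insufficient ram and cpu)
  T_b cannot run: need (6, 4) vs free (5, 3) (insufficient ram and cpu)
  T_i cannot run: need (7, 5) vs free (5, 3) (insufficient ram and cpu)
Processes that can never finish: T_f, T_g, T_b and T_i.


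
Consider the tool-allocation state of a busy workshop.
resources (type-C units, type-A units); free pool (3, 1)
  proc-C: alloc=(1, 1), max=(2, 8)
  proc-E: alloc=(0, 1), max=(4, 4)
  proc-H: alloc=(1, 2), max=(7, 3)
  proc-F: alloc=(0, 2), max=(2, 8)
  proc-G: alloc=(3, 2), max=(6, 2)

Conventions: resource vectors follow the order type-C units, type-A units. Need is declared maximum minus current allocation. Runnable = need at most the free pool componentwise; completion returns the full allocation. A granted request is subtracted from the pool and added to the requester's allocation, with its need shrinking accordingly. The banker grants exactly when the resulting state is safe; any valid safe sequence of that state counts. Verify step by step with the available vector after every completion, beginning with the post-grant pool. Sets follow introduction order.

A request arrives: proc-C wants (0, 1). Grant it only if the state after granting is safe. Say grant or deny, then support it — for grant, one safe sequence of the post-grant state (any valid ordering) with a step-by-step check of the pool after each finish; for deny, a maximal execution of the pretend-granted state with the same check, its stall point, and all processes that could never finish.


DENY: after the grant no complete ordering would exist.
Key observation: the pool after proc-G, proc-H, proc-E is (7, 5); every surviving request exceeds it in type-A units, so progress ends there.
On the post-grant state, proc-G, proc-H, proc-E is a maximal run — nothing extends it. Check, step by step:
  pool = (3, 0)
  proc-G: need (3, 0) fits (3, 0); releases (3, 2), pool now (6, 2)
  proc-H: need (6, 1) fits (6, 2); releases (1, 2), pool now (7, 4)
  proc-E: need (4, 3) fits (7, 4); releases (0, 1), pool now (7, 5)
  proc-C still needs (1, 6) but only (7, 5) is free — short on type-A units
  proc-F still needs (2, 6) but only (7, 5) is free — short on type-A units
Processes that could never finish after the grant: proc-C and proc-F.
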